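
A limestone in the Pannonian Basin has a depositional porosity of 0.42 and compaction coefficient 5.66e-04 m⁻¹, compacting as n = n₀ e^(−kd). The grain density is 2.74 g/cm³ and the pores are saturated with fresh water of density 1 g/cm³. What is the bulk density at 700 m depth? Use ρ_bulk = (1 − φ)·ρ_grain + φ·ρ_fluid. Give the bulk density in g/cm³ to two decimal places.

Working in km (1 km = 1000 m; k in km⁻¹ = k in m⁻¹ × 1000):
Porosity at depth: n = 0.42·exp(−0.566×0.7) = 0.42×0.6729 = 0.2826
Bulk density: ρ_b = (1−n)ρ_g + n·ρ_f = 0.7174×2.74 + 0.2826×1
       = 1.966 + 0.283 = 2.248 g/cm³

2.25 g/cm³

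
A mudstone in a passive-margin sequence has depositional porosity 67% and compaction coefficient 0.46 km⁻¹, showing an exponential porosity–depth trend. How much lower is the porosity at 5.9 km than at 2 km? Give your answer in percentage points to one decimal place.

phi(2) = 0.67·e^(−0.46×2) = 0.2670
phi(5.9) = 0.67·e^(−0.46×5.9) = 0.0444
Δphi = 0.2670 − 0.0444 = 0.2226

22.3 percentage points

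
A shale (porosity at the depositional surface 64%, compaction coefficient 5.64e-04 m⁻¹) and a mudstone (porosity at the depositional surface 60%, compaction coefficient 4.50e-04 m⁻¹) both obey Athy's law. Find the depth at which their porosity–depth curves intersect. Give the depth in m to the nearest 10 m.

Working in km (1 km = 1000 m; k in km⁻¹ = k in m⁻¹ × 1000):
Set n₀ₐ e^(−kₐd) = n₀ᵦ e^(−kᵦd) ⇒ ln(n₀ₐ/n₀ᵦ) = (kₐ − kᵦ)·d
d = ln(0.64/0.6) / (0.564 − 0.45) = 0.0645 / 0.114 = 0.566 km

570 m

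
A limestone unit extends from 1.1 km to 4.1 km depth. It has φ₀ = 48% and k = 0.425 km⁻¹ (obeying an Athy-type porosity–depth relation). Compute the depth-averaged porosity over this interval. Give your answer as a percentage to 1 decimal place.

⟨φ⟩ = (1/(Z₂−Z₁)) ∫ φ₀ e^(−kZ) dZ = φ₀·(e^(−k·Z₁) − e^(−k·Z₂)) / (k·(Z₂−Z₁))
e^(−0.425×1.1) = 0.6266; e^(−0.425×4.1) = 0.1751
⟨φ⟩ = 0.48 × (0.6266 − 0.1751) / (0.425 × 3) = 0.48 × 0.3541 = 0.1700

17.0%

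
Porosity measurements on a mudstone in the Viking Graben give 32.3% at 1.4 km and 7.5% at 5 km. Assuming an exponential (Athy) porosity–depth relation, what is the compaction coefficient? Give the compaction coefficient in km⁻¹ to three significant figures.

Athy: φ(d) = φ₀ e^(−βd) ⇒ φ₁/φ₂ = e^{β(d₂−d₁)} ⇒ β = ln(φ₁/φ₂)/(d₂−d₁)
β = ln(0.323/0.075) / (5 − 1.4) = ln(4.307) / 3.6 = 1.4602 / 3.6 = 0.4056 km⁻¹

0.406 km⁻¹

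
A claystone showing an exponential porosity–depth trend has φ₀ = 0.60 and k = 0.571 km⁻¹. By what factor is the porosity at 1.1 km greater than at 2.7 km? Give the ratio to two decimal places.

φ(d₁)/φ(d₂) = e^(−k·d₁)/e^(−k·d₂) = e^{k(d₂−d₁)}
= exp(0.571 × 1.6) = exp(0.9136) = 2.4933

2.49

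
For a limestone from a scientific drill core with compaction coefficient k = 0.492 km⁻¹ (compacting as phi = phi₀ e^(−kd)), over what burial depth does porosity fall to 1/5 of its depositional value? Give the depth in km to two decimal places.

3.27 km

phi/phi₀ = 1/5 ⇒ exp(−k·d) = 1/5 ⇒ d = ln(5) / k
d = 1.6094 / 0.492 = 3.271 km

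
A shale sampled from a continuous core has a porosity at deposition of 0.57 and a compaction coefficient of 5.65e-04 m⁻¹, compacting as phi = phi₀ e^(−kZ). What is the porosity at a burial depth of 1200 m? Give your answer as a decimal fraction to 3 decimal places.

0.289

Working in km (1 km = 1000 m; k in km⁻¹ = k in m⁻¹ × 1000):
phi = phi₀·exp(−k·Z) = 0.57 × exp(−0.565 × 1.2) = 0.57 × exp(−0.678)
  = 0.57 × 0.5076 = 0.2893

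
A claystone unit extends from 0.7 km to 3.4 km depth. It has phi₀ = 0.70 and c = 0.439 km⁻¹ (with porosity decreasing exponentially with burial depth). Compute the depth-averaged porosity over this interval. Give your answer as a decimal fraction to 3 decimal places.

0.302

⟨phi⟩ = (1/(z₂−z₁)) ∫ phi₀ e^(−cz) dz = phi₀·(e^(−c·z₁) − e^(−c·z₂)) / (c·(z₂−z₁))
e^(−0.439×0.7) = 0.7354; e^(−0.439×3.4) = 0.2248
⟨phi⟩ = 0.7 × (0.7354 − 0.2248) / (0.439 × 2.7) = 0.7 × 0.4308 = 0.3016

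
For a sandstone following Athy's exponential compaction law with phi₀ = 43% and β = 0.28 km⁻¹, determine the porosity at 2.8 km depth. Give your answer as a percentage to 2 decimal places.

19.63%

phi = phi₀·exp(−β·Z) = 0.43 × exp(−0.28 × 2.8) = 0.43 × exp(−0.784)
  = 0.43 × 0.4566 = 0.1963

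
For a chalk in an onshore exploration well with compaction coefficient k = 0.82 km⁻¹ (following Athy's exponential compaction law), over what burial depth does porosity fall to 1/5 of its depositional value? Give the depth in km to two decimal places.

1.96 km

n/n₀ = 1/5 ⇒ exp(−k·Z) = 1/5 ⇒ Z = ln(5) / k
Z = 1.6094 / 0.82 = 1.963 km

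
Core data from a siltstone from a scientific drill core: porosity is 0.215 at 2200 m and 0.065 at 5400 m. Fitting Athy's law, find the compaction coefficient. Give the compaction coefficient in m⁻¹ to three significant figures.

Working in km (1 km = 1000 m; c in km⁻¹ = c in m⁻¹ × 1000):
Athy: phi(z) = phi₀ e^(−cz) ⇒ phi₁/phi₂ = e^{c(z₂−z₁)} ⇒ c = ln(phi₁/phi₂)/(z₂−z₁)
c = ln(0.215/0.065) / (5.4 − 2.2) = ln(3.308) / 3.2 = 1.1963 / 3.2 = 0.3738 km⁻¹

0.000374 m⁻¹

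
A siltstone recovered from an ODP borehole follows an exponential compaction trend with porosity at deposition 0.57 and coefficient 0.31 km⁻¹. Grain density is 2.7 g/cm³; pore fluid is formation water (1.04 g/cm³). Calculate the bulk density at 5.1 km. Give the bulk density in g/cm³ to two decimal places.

2.51 g/cm³

Porosity at depth: n = 0.57·exp(−0.31×5.1) = 0.57×0.2058 = 0.1173
Bulk density: ρ_b = (1−n)ρ_g + n·ρ_f = 0.8827×2.7 + 0.1173×1.04
       = 2.383 + 0.122 = 2.505 g/cm³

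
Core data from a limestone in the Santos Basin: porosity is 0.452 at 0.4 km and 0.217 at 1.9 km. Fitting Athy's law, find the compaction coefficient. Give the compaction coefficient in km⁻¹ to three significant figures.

0.489 km⁻¹

Athy: φ(z) = φ₀ e^(−cz) ⇒ φ₁/φ₂ = e^{c(z₂−z₁)} ⇒ c = ln(φ₁/φ₂)/(z₂−z₁)
c = ln(0.452/0.217) / (1.9 − 0.4) = ln(2.083) / 1.5 = 0.7338 / 1.5 = 0.4892 km⁻¹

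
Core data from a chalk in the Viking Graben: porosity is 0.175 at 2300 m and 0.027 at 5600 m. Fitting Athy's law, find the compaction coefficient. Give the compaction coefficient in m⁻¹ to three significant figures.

0.000566 m⁻¹

Working in km (1 km = 1000 m; k in km⁻¹ = k in m⁻¹ × 1000):
Athy: φ(Z) = φ₀ e^(−kZ) ⇒ φ₁/φ₂ = e^{k(Z₂−Z₁)} ⇒ k = ln(φ₁/φ₂)/(Z₂−Z₁)
k = ln(0.175/0.027) / (5.6 − 2.3) = ln(6.481) / 3.3 = 1.8689 / 3.3 = 0.5663 km⁻¹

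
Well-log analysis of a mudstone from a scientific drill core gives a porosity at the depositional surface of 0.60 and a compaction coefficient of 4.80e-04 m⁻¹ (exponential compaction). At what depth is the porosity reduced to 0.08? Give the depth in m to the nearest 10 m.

Working in km (1 km = 1000 m; β in km⁻¹ = β in m⁻¹ × 1000):
Invert Athy's law: z = ln(phi₀/phi) / β
z = ln(0.6/0.08) / 0.48 = ln(7.5) / 0.48 = 2.0149 / 0.48 = 4.198 km

4200 m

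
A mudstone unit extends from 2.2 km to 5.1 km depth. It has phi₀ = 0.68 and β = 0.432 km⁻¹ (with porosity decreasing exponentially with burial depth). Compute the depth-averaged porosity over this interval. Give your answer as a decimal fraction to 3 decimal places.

0.150

⟨phi⟩ = (1/(Z₂−Z₁)) ∫ phi₀ e^(−βZ) dZ = phi₀·(e^(−β·Z₁) − e^(−β·Z₂)) / (β·(Z₂−Z₁))
e^(−0.432×2.2) = 0.3866; e^(−0.432×5.1) = 0.1104
⟨phi⟩ = 0.68 × (0.3866 − 0.1104) / (0.432 × 2.9) = 0.68 × 0.2204 = 0.1499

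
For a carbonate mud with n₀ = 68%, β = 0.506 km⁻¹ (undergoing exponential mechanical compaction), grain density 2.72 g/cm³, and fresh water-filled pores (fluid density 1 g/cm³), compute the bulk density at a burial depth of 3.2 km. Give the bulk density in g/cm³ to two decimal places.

Porosity at depth: n = 0.68·exp(−0.506×3.2) = 0.68×0.1981 = 0.1347
Bulk density: ρ_b = (1−n)ρ_g + n·ρ_f = 0.8653×2.72 + 0.1347×1
       = 2.354 + 0.135 = 2.488 g/cm³

2.49 g/cm³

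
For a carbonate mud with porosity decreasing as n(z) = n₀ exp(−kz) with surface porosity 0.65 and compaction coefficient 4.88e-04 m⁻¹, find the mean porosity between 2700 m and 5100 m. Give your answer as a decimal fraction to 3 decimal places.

0.103

Working in km (1 km = 1000 m; k in km⁻¹ = k in m⁻¹ × 1000):
⟨n⟩ = (1/(z₂−z₁)) ∫ n₀ e^(−kz) dz = n₀·(e^(−k·z₁) − e^(−k·z₂)) / (k·(z₂−z₁))
e^(−0.488×2.7) = 0.2678; e^(−0.488×5.1) = 0.0830
⟨n⟩ = 0.65 × (0.2678 − 0.0830) / (0.488 × 2.4) = 0.65 × 0.1578 = 0.1025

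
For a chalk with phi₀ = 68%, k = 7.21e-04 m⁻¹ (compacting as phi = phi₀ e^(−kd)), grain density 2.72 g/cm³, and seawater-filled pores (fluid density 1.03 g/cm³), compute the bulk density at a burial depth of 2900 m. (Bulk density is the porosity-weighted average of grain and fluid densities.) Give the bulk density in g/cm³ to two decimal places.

Working in km (1 km = 1000 m; k in km⁻¹ = k in m⁻¹ × 1000):
Porosity at depth: phi = 0.68·exp(−0.721×2.9) = 0.68×0.1236 = 0.0840
Bulk density: ρ_b = (1−phi)ρ_g + phi·ρ_f = 0.9160×2.72 + 0.0840×1.03
       = 2.491 + 0.087 = 2.578 g/cm³

2.58 g/cm³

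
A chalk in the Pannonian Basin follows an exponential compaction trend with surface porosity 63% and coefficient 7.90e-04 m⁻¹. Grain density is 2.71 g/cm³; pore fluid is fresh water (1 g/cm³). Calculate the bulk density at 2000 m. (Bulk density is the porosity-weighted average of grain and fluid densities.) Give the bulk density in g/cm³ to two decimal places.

2.49 g/cm³

Working in km (1 km = 1000 m; β in km⁻¹ = β in m⁻¹ × 1000):
Porosity at depth: n = 0.63·exp(−0.79×2) = 0.63×0.2060 = 0.1298
Bulk density: ρ_b = (1−n)ρ_g + n·ρ_f = 0.8702×2.71 + 0.1298×1
       = 2.358 + 0.130 = 2.488 g/cm³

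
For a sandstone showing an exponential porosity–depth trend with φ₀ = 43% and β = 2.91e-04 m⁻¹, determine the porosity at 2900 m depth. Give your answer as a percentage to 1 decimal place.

18.5%

Working in km (1 km = 1000 m; β in km⁻¹ = β in m⁻¹ × 1000):
φ = φ₀·exp(−β·z) = 0.43 × exp(−0.291 × 2.9) = 0.43 × exp(−0.8439)
  = 0.43 × 0.4300 = 0.1849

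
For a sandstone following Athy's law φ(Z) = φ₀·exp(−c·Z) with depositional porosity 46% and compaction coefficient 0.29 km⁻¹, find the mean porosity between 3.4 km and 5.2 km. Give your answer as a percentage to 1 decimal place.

⟨φ⟩ = (1/(Z₂−Z₁)) ∫ φ₀ e^(−cZ) dZ = φ₀·(e^(−c·Z₁) − e^(−c·Z₂)) / (c·(Z₂−Z₁))
e^(−0.29×3.4) = 0.3731; e^(−0.29×5.2) = 0.2214
⟨φ⟩ = 0.46 × (0.3731 − 0.2214) / (0.29 × 1.8) = 0.46 × 0.2906 = 0.1337

13.4%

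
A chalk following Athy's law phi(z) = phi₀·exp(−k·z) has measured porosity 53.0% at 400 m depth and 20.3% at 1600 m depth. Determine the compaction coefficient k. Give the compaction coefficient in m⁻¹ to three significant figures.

0.000800 m⁻¹

Working in km (1 km = 1000 m; k in km⁻¹ = k in m⁻¹ × 1000):
Athy: phi(z) = phi₀ e^(−kz) ⇒ phi₁/phi₂ = e^{k(z₂−z₁)} ⇒ k = ln(phi₁/phi₂)/(z₂−z₁)
k = ln(0.53/0.203) / (1.6 − 0.4) = ln(2.611) / 1.2 = 0.9597 / 1.2 = 0.7997 km⁻¹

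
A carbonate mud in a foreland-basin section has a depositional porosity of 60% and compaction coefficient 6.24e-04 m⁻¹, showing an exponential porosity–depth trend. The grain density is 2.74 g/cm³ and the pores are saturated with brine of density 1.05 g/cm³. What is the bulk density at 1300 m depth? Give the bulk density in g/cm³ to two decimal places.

2.29 g/cm³

Working in km (1 km = 1000 m; c in km⁻¹ = c in m⁻¹ × 1000):
Porosity at depth: phi = 0.6·exp(−0.624×1.3) = 0.6×0.4443 = 0.2666
Bulk density: ρ_b = (1−phi)ρ_g + phi·ρ_f = 0.7334×2.74 + 0.2666×1.05
       = 2.010 + 0.280 = 2.289 g/cm³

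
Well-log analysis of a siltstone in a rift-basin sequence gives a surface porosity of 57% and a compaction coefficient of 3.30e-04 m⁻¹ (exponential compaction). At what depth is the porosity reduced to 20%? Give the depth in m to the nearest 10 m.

Working in km (1 km = 1000 m; c in km⁻¹ = c in m⁻¹ × 1000):
Invert Athy's law: Z = ln(φ₀/φ) / c
Z = ln(0.57/0.2) / 0.33 = ln(2.85) / 0.33 = 1.0473 / 0.33 = 3.174 km

3170 m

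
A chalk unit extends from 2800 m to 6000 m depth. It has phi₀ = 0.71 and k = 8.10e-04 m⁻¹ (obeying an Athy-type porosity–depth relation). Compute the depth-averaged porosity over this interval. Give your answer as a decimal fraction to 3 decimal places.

0.026

Working in km (1 km = 1000 m; k in km⁻¹ = k in m⁻¹ × 1000):
⟨phi⟩ = (1/(z₂−z₁)) ∫ phi₀ e^(−kz) dz = phi₀·(e^(−k·z₁) − e^(−k·z₂)) / (k·(z₂−z₁))
e^(−0.81×2.8) = 0.1035; e^(−0.81×6) = 0.0078
⟨phi⟩ = 0.71 × (0.1035 − 0.0078) / (0.81 × 3.2) = 0.71 × 0.0369 = 0.0262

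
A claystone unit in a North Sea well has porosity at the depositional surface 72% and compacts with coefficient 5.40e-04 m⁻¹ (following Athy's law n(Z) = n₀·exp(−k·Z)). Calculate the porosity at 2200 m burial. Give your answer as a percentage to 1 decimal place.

21.9%

Working in km (1 km = 1000 m; k in km⁻¹ = k in m⁻¹ × 1000):
n = n₀·exp(−k·Z) = 0.72 × exp(−0.54 × 2.2) = 0.72 × exp(−1.188)
  = 0.72 × 0.3048 = 0.2195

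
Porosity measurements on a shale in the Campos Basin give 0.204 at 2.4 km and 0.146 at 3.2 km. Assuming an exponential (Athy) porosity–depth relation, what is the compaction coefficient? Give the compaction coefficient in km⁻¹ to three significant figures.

0.418 km⁻¹

Athy: n(Z) = n₀ e^(−cZ) ⇒ n₁/n₂ = e^{c(Z₂−Z₁)} ⇒ c = ln(n₁/n₂)/(Z₂−Z₁)
c = ln(0.204/0.146) / (3.2 − 2.4) = ln(1.397) / 0.8 = 0.3345 / 0.8 = 0.4181 km⁻¹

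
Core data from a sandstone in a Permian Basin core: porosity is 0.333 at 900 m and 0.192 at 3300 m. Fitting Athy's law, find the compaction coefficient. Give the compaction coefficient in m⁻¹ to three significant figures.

Working in km (1 km = 1000 m; k in km⁻¹ = k in m⁻¹ × 1000):
Athy: phi(z) = phi₀ e^(−kz) ⇒ phi₁/phi₂ = e^{k(z₂−z₁)} ⇒ k = ln(phi₁/phi₂)/(z₂−z₁)
k = ln(0.333/0.192) / (3.3 − 0.9) = ln(1.734) / 2.4 = 0.5506 / 2.4 = 0.2294 km⁻¹

0.000229 m⁻¹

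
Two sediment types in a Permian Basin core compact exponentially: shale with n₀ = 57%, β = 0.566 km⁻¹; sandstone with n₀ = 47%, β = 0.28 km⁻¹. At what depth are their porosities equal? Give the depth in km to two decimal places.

0.67 km

Set n₀ₐ e^(−βₐZ) = n₀ᵦ e^(−βᵦZ) ⇒ ln(n₀ₐ/n₀ᵦ) = (βₐ − βᵦ)·Z
Z = ln(0.57/0.47) / (0.566 − 0.28) = 0.1929 / 0.286 = 0.674 km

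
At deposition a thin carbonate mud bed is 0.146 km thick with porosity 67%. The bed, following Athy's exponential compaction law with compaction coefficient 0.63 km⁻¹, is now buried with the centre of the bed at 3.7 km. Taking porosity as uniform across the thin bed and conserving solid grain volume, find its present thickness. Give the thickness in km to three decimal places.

Porosity at 3.7 km: φ = 0.67·exp(−0.63×3.7) = 0.0651
Solid-volume conservation: h(1−φ) = h₀(1−φ₀) ⇒ h = h₀·(1−φ₀)/(1−φ)
h = 0.146 × (1 − 0.67)/(1 − 0.0651) = 0.146 × 0.3530 = 0.0515 km

0.052 km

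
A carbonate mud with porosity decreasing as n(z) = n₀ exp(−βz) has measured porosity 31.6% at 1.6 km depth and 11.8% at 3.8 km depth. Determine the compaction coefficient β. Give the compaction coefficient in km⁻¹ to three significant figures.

0.448 km⁻¹

Athy: n(z) = n₀ e^(−βz) ⇒ n₁/n₂ = e^{β(z₂−z₁)} ⇒ β = ln(n₁/n₂)/(z₂−z₁)
β = ln(0.316/0.118) / (3.8 − 1.6) = ln(2.678) / 2.2 = 0.9851 / 2.2 = 0.4478 km⁻¹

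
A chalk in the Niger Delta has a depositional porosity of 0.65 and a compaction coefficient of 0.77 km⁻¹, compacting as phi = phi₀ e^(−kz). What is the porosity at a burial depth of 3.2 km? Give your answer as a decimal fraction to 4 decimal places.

phi = phi₀·exp(−k·z) = 0.65 × exp(−0.77 × 3.2) = 0.65 × exp(−2.464)
  = 0.65 × 0.0851 = 0.0553

0.0553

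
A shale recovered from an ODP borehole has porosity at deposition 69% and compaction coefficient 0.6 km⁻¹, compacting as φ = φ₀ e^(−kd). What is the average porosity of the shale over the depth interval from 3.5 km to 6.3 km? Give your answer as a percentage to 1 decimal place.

⟨φ⟩ = (1/(d₂−d₁)) ∫ φ₀ e^(−kd) dd = φ₀·(e^(−k·d₁) − e^(−k·d₂)) / (k·(d₂−d₁))
e^(−0.6×3.5) = 0.1225; e^(−0.6×6.3) = 0.0228
⟨φ⟩ = 0.69 × (0.1225 − 0.0228) / (0.6 × 2.8) = 0.69 × 0.0593 = 0.0409

4.1%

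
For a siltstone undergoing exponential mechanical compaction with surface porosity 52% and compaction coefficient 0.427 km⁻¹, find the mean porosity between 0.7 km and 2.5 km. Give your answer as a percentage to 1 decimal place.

⟨φ⟩ = (1/(d₂−d₁)) ∫ φ₀ e^(−βd) dd = φ₀·(e^(−β·d₁) − e^(−β·d₂)) / (β·(d₂−d₁))
e^(−0.427×0.7) = 0.7416; e^(−0.427×2.5) = 0.3439
⟨φ⟩ = 0.52 × (0.7416 − 0.3439) / (0.427 × 1.8) = 0.52 × 0.5175 = 0.2691

26.9%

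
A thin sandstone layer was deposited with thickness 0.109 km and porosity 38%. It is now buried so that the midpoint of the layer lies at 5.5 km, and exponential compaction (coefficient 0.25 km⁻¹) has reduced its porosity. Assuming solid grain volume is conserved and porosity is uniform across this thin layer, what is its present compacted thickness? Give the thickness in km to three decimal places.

0.075 km

Porosity at 5.5 km: φ = 0.38·exp(−0.25×5.5) = 0.0961
Solid-volume conservation: h(1−φ) = h₀(1−φ₀) ⇒ h = h₀·(1−φ₀)/(1−φ)
h = 0.109 × (1 − 0.38)/(1 − 0.0961) = 0.109 × 0.6859 = 0.0748 km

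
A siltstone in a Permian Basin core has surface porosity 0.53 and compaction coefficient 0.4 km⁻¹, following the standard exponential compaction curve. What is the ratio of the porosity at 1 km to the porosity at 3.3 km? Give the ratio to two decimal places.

2.51

n(z₁)/n(z₂) = e^(−c·z₁)/e^(−c·z₂) = e^{c(z₂−z₁)}
= exp(0.4 × 2.3) = exp(0.92) = 2.5093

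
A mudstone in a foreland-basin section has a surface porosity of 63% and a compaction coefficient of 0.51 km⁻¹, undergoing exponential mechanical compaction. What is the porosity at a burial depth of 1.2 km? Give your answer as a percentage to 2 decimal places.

34.16%

n = n₀·exp(−β·d) = 0.63 × exp(−0.51 × 1.2) = 0.63 × exp(−0.612)
  = 0.63 × 0.5423 = 0.3416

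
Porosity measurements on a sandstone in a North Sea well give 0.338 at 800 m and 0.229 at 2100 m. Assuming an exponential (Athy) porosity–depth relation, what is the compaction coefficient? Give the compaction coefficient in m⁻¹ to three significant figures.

Working in km (1 km = 1000 m; k in km⁻¹ = k in m⁻¹ × 1000):
Athy: phi(d) = phi₀ e^(−kd) ⇒ phi₁/phi₂ = e^{k(d₂−d₁)} ⇒ k = ln(phi₁/phi₂)/(d₂−d₁)
k = ln(0.338/0.229) / (2.1 − 0.8) = ln(1.476) / 1.3 = 0.3893 / 1.3 = 0.2995 km⁻¹

0.000299 m⁻¹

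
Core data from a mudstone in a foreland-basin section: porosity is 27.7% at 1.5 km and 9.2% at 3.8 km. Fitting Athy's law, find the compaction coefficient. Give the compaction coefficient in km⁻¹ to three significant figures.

Athy: φ(d) = φ₀ e^(−cd) ⇒ φ₁/φ₂ = e^{c(d₂−d₁)} ⇒ c = ln(φ₁/φ₂)/(d₂−d₁)
c = ln(0.277/0.092) / (3.8 − 1.5) = ln(3.011) / 2.3 = 1.1022 / 2.3 = 0.4792 km⁻¹

0.479 km⁻¹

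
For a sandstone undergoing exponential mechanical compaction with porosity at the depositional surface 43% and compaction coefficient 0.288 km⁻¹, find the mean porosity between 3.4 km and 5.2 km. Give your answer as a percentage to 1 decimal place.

12.6%

⟨phi⟩ = (1/(z₂−z₁)) ∫ phi₀ e^(−kz) dz = phi₀·(e^(−k·z₁) − e^(−k·z₂)) / (k·(z₂−z₁))
e^(−0.288×3.4) = 0.3756; e^(−0.288×5.2) = 0.2237
⟨phi⟩ = 0.43 × (0.3756 − 0.2237) / (0.288 × 1.8) = 0.43 × 0.2931 = 0.1260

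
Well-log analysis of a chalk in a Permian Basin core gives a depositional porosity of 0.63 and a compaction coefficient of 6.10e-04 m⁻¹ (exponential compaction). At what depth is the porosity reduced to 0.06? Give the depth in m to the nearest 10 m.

3850 m

Working in km (1 km = 1000 m; c in km⁻¹ = c in m⁻¹ × 1000):
Invert Athy's law: d = ln(φ₀/φ) / c
d = ln(0.63/0.06) / 0.61 = ln(10.5) / 0.61 = 2.3514 / 0.61 = 3.855 km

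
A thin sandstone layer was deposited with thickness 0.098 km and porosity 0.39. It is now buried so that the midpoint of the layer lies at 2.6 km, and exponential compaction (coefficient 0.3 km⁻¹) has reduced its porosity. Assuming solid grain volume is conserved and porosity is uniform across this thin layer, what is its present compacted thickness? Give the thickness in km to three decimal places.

Porosity at 2.6 km: phi = 0.39·exp(−0.3×2.6) = 0.1788
Solid-volume conservation: h(1−phi) = h₀(1−phi₀) ⇒ h = h₀·(1−phi₀)/(1−phi)
h = 0.098 × (1 − 0.39)/(1 − 0.1788) = 0.098 × 0.7428 = 0.0728 km

0.073 km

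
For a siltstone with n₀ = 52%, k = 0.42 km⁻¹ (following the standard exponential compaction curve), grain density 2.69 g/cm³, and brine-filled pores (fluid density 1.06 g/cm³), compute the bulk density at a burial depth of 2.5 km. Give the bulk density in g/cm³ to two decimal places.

Porosity at depth: n = 0.52·exp(−0.42×2.5) = 0.52×0.3499 = 0.1820
Bulk density: ρ_b = (1−n)ρ_g + n·ρ_f = 0.8180×2.69 + 0.1820×1.06
       = 2.201 + 0.193 = 2.393 g/cm³

2.39 g/cm³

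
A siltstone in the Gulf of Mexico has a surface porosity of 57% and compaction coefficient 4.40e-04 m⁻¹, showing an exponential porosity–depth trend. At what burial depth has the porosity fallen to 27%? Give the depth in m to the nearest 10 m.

1700 m

Working in km (1 km = 1000 m; β in km⁻¹ = β in m⁻¹ × 1000):
Invert Athy's law: z = ln(φ₀/φ) / β
z = ln(0.57/0.27) / 0.44 = ln(2.111) / 0.44 = 0.7472 / 0.44 = 1.698 km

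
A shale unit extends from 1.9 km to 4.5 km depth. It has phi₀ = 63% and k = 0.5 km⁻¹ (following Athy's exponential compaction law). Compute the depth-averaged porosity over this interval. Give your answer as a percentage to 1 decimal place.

⟨phi⟩ = (1/(d₂−d₁)) ∫ phi₀ e^(−kd) dd = phi₀·(e^(−k·d₁) − e^(−k·d₂)) / (k·(d₂−d₁))
e^(−0.5×1.9) = 0.3867; e^(−0.5×4.5) = 0.1054
⟨phi⟩ = 0.63 × (0.3867 − 0.1054) / (0.5 × 2.6) = 0.63 × 0.2164 = 0.1363

13.6%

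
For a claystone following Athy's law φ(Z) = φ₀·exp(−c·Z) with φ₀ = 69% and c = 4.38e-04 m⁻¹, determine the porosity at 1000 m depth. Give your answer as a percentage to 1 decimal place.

Working in km (1 km = 1000 m; c in km⁻¹ = c in m⁻¹ × 1000):
φ = φ₀·exp(−c·Z) = 0.69 × exp(−0.438 × 1) = 0.69 × exp(−0.438)
  = 0.69 × 0.6453 = 0.4453

44.5%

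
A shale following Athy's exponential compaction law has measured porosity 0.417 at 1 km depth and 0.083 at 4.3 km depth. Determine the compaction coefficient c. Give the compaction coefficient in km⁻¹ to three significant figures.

0.489 km⁻¹

Athy: φ(Z) = φ₀ e^(−cZ) ⇒ φ₁/φ₂ = e^{c(Z₂−Z₁)} ⇒ c = ln(φ₁/φ₂)/(Z₂−Z₁)
c = ln(0.417/0.083) / (4.3 − 1) = ln(5.024) / 3.3 = 1.6142 / 3.3 = 0.4892 km⁻¹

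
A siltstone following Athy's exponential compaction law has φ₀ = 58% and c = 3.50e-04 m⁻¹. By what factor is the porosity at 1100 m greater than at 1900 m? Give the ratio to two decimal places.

Working in km (1 km = 1000 m; c in km⁻¹ = c in m⁻¹ × 1000):
φ(d₁)/φ(d₂) = e^(−c·d₁)/e^(−c·d₂) = e^{c(d₂−d₁)}
= exp(0.35 × 0.8) = exp(0.28) = 1.3231

1.32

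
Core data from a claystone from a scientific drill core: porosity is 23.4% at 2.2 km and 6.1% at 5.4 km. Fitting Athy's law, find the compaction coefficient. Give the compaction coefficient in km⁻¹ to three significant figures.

0.420 km⁻¹

Athy: n(d) = n₀ e^(−βd) ⇒ n₁/n₂ = e^{β(d₂−d₁)} ⇒ β = ln(n₁/n₂)/(d₂−d₁)
β = ln(0.234/0.061) / (5.4 − 2.2) = ln(3.836) / 3.2 = 1.3444 / 3.2 = 0.4201 km⁻¹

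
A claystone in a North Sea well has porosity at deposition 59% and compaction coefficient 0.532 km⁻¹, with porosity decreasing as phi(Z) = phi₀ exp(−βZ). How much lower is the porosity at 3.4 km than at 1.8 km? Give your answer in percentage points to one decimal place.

13.0 percentage points

phi(1.8) = 0.59·e^(−0.532×1.8) = 0.2264
phi(3.4) = 0.59·e^(−0.532×3.4) = 0.0967
Δphi = 0.2264 − 0.0967 = 0.1298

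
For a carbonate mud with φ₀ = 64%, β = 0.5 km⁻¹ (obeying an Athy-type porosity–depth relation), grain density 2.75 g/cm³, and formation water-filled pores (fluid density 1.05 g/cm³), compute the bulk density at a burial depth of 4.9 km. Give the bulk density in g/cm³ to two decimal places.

Porosity at depth: φ = 0.64·exp(−0.5×4.9) = 0.64×0.0863 = 0.0552
Bulk density: ρ_b = (1−φ)ρ_g + φ·ρ_f = 0.9448×2.75 + 0.0552×1.05
       = 2.598 + 0.058 = 2.656 g/cm³

2.66 g/cm³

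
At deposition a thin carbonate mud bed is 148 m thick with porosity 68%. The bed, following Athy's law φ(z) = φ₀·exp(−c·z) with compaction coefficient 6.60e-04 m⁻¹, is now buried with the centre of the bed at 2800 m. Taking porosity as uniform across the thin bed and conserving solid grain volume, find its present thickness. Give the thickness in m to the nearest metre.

53 m

Working in km (1 km = 1000 m; c in km⁻¹ = c in m⁻¹ × 1000):
Porosity at 2.8 km: φ = 0.68·exp(−0.66×2.8) = 0.1071
Solid-volume conservation: h(1−φ) = h₀(1−φ₀) ⇒ h = h₀·(1−φ₀)/(1−φ)
h = 0.148 × (1 − 0.68)/(1 − 0.1071) = 0.148 × 0.3584 = 0.0530 km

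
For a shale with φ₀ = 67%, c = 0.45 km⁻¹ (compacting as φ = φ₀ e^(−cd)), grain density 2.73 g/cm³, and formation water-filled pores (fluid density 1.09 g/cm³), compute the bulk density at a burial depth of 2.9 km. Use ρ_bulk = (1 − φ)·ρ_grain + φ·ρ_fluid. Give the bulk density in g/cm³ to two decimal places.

Porosity at depth: φ = 0.67·exp(−0.45×2.9) = 0.67×0.2712 = 0.1817
Bulk density: ρ_b = (1−φ)ρ_g + φ·ρ_f = 0.8183×2.73 + 0.1817×1.09
       = 2.234 + 0.198 = 2.432 g/cm³

2.43 g/cm³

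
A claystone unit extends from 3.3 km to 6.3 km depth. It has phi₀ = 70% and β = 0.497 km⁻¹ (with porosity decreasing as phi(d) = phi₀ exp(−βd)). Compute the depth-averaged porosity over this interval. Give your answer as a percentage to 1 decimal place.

7.1%

⟨phi⟩ = (1/(d₂−d₁)) ∫ phi₀ e^(−βd) dd = phi₀·(e^(−β·d₁) − e^(−β·d₂)) / (β·(d₂−d₁))
e^(−0.497×3.3) = 0.1940; e^(−0.497×6.3) = 0.0437
⟨phi⟩ = 0.7 × (0.1940 − 0.0437) / (0.497 × 3) = 0.7 × 0.1008 = 0.0706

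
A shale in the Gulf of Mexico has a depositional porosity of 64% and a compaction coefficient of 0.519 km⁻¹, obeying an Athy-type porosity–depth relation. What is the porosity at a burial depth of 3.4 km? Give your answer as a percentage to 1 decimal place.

n = n₀·exp(−β·Z) = 0.64 × exp(−0.519 × 3.4) = 0.64 × exp(−1.765)
  = 0.64 × 0.1713 = 0.1096

11.0%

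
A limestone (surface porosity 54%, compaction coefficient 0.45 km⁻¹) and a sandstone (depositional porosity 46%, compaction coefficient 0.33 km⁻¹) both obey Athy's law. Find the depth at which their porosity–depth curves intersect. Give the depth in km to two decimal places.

Set n₀ₐ e^(−cₐZ) = n₀ᵦ e^(−cᵦZ) ⇒ ln(n₀ₐ/n₀ᵦ) = (cₐ − cᵦ)·Z
Z = ln(0.54/0.46) / (0.45 − 0.33) = 0.1603 / 0.12 = 1.336 km

1.34 km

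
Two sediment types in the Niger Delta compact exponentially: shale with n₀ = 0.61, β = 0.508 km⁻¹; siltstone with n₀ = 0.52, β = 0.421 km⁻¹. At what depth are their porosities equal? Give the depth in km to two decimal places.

1.83 km

Set n₀ₐ e^(−βₐd) = n₀ᵦ e^(−βᵦd) ⇒ ln(n₀ₐ/n₀ᵦ) = (βₐ − βᵦ)·d
d = ln(0.61/0.52) / (0.508 − 0.421) = 0.1596 / 0.087 = 1.835 km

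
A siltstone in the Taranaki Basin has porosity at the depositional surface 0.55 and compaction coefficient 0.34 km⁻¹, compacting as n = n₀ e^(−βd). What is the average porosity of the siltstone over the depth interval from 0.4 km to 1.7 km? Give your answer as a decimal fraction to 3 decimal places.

0.388

⟨n⟩ = (1/(d₂−d₁)) ∫ n₀ e^(−βd) dd = n₀·(e^(−β·d₁) − e^(−β·d₂)) / (β·(d₂−d₁))
e^(−0.34×0.4) = 0.8728; e^(−0.34×1.7) = 0.5610
⟨n⟩ = 0.55 × (0.8728 − 0.5610) / (0.34 × 1.3) = 0.55 × 0.7055 = 0.3880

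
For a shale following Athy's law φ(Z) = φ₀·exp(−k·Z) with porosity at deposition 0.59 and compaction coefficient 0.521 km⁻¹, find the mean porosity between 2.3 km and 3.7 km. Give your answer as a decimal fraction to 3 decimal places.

⟨φ⟩ = (1/(Z₂−Z₁)) ∫ φ₀ e^(−kZ) dZ = φ₀·(e^(−k·Z₁) − e^(−k·Z₂)) / (k·(Z₂−Z₁))
e^(−0.521×2.3) = 0.3017; e^(−0.521×3.7) = 0.1455
⟨φ⟩ = 0.59 × (0.3017 − 0.1455) / (0.521 × 1.4) = 0.59 × 0.2142 = 0.1264

0.126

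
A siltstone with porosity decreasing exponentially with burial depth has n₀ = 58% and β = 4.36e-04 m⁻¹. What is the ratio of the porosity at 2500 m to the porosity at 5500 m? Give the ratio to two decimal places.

Working in km (1 km = 1000 m; β in km⁻¹ = β in m⁻¹ × 1000):
n(Z₁)/n(Z₂) = e^(−β·Z₁)/e^(−β·Z₂) = e^{β(Z₂−Z₁)}
= exp(0.436 × 3) = exp(1.308) = 3.6988

3.70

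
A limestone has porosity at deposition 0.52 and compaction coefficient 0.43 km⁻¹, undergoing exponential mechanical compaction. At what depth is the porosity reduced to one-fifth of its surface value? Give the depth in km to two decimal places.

3.74 km

φ/φ₀ = 1/5 ⇒ exp(−c·d) = 1/5 ⇒ d = ln(5) / c
d = 1.6094 / 0.43 = 3.743 km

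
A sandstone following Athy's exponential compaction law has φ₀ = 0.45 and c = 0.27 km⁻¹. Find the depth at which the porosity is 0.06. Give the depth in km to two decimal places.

Invert Athy's law: Z = ln(φ₀/φ) / c
Z = ln(0.45/0.06) / 0.27 = ln(7.5) / 0.27 = 2.0149 / 0.27 = 7.463 km

7.46 km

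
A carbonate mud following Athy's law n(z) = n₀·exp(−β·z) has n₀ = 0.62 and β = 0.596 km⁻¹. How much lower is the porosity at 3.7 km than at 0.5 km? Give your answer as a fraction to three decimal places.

0.392

n(0.5) = 0.62·e^(−0.596×0.5) = 0.4602
n(3.7) = 0.62·e^(−0.596×3.7) = 0.0683
Δn = 0.4602 − 0.0683 = 0.3919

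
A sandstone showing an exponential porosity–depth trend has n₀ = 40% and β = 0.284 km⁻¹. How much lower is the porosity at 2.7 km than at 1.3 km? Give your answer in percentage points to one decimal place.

9.1 percentage points

n(1.3) = 0.4·e^(−0.284×1.3) = 0.2765
n(2.7) = 0.4·e^(−0.284×2.7) = 0.1858
Δn = 0.2765 − 0.1858 = 0.0907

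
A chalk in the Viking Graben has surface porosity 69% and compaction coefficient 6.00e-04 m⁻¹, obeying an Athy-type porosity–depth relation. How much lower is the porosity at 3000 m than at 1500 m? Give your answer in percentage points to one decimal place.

16.6 percentage points

Working in km (1 km = 1000 m; c in km⁻¹ = c in m⁻¹ × 1000):
φ(1.5) = 0.69·e^(−0.6×1.5) = 0.2805
φ(3) = 0.69·e^(−0.6×3) = 0.1141
Δφ = 0.2805 − 0.1141 = 0.1665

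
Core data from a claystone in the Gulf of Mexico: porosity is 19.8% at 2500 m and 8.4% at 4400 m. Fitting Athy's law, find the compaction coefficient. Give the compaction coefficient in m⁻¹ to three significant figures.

0.000451 m⁻¹

Working in km (1 km = 1000 m; k in km⁻¹ = k in m⁻¹ × 1000):
Athy: n(z) = n₀ e^(−kz) ⇒ n₁/n₂ = e^{k(z₂−z₁)} ⇒ k = ln(n₁/n₂)/(z₂−z₁)
k = ln(0.198/0.084) / (4.4 − 2.5) = ln(2.357) / 1.9 = 0.8575 / 1.9 = 0.4513 km⁻¹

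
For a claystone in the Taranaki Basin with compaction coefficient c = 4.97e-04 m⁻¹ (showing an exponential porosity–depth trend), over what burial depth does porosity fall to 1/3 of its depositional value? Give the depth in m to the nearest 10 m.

2210 m

Working in km (1 km = 1000 m; c in km⁻¹ = c in m⁻¹ × 1000):
n/n₀ = 1/3 ⇒ exp(−c·Z) = 1/3 ⇒ Z = ln(3) / c
Z = 1.0986 / 0.497 = 2.210 km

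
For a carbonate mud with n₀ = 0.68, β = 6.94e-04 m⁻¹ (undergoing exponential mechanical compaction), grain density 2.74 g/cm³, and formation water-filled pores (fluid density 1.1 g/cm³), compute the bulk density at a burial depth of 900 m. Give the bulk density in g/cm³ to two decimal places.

Working in km (1 km = 1000 m; β in km⁻¹ = β in m⁻¹ × 1000):
Porosity at depth: n = 0.68·exp(−0.694×0.9) = 0.68×0.5355 = 0.3641
Bulk density: ρ_b = (1−n)ρ_g + n·ρ_f = 0.6359×2.74 + 0.3641×1.1
       = 1.742 + 0.401 = 2.143 g/cm³

2.14 g/cm³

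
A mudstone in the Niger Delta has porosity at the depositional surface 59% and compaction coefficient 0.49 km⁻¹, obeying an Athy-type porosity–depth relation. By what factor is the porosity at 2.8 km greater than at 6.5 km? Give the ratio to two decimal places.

6.13

φ(Z₁)/φ(Z₂) = e^(−c·Z₁)/e^(−c·Z₂) = e^{c(Z₂−Z₁)}
= exp(0.49 × 3.7) = exp(1.813) = 6.1288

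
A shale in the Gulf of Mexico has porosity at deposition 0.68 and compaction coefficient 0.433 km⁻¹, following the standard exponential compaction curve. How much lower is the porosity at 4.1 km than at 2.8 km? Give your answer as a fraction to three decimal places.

0.087

n(2.8) = 0.68·e^(−0.433×2.8) = 0.2023
n(4.1) = 0.68·e^(−0.433×4.1) = 0.1152
Δn = 0.2023 − 0.1152 = 0.0871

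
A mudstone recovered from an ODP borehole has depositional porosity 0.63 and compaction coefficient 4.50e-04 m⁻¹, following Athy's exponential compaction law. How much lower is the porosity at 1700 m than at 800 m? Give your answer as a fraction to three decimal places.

0.146

Working in km (1 km = 1000 m; c in km⁻¹ = c in m⁻¹ × 1000):
phi(0.8) = 0.63·e^(−0.45×0.8) = 0.4395
phi(1.7) = 0.63·e^(−0.45×1.7) = 0.2932
Δphi = 0.4395 − 0.2932 = 0.1464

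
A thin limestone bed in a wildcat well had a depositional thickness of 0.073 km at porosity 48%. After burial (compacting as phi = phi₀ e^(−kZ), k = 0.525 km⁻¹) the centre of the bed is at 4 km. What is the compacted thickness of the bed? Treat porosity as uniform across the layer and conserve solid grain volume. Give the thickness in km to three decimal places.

0.040 km

Porosity at 4 km: phi = 0.48·exp(−0.525×4) = 0.0588
Solid-volume conservation: h(1−phi) = h₀(1−phi₀) ⇒ h = h₀·(1−phi₀)/(1−phi)
h = 0.073 × (1 − 0.48)/(1 − 0.0588) = 0.073 × 0.5525 = 0.0403 km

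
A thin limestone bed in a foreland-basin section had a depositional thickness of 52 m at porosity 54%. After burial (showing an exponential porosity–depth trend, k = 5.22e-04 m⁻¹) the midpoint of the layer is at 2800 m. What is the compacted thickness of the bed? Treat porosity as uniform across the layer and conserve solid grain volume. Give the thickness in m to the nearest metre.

Working in km (1 km = 1000 m; k in km⁻¹ = k in m⁻¹ × 1000):
Porosity at 2.8 km: n = 0.54·exp(−0.522×2.8) = 0.1252
Solid-volume conservation: h(1−n) = h₀(1−n₀) ⇒ h = h₀·(1−n₀)/(1−n)
h = 0.052 × (1 − 0.54)/(1 − 0.1252) = 0.052 × 0.5258 = 0.0273 km

27 m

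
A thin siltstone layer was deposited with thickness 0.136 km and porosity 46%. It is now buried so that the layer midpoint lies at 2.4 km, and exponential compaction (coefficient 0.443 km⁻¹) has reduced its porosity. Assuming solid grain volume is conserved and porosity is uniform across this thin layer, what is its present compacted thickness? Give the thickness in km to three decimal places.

0.087 km

Porosity at 2.4 km: n = 0.46·exp(−0.443×2.4) = 0.1589
Solid-volume conservation: h(1−n) = h₀(1−n₀) ⇒ h = h₀·(1−n₀)/(1−n)
h = 0.136 × (1 − 0.46)/(1 − 0.1589) = 0.136 × 0.6420 = 0.0873 km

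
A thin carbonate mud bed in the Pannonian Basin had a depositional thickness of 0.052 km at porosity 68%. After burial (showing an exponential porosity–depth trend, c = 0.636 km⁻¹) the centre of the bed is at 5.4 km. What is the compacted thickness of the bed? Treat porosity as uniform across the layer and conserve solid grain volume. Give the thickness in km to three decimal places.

Porosity at 5.4 km: n = 0.68·exp(−0.636×5.4) = 0.0219
Solid-volume conservation: h(1−n) = h₀(1−n₀) ⇒ h = h₀·(1−n₀)/(1−n)
h = 0.052 × (1 − 0.68)/(1 − 0.0219) = 0.052 × 0.3272 = 0.0170 km

0.017 km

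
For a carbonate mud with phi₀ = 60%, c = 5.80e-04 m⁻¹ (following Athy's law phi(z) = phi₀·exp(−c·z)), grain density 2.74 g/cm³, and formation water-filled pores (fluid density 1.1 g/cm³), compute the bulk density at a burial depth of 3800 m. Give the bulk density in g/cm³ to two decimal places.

2.63 g/cm³

Working in km (1 km = 1000 m; c in km⁻¹ = c in m⁻¹ × 1000):
Porosity at depth: phi = 0.6·exp(−0.58×3.8) = 0.6×0.1104 = 0.0662
Bulk density: ρ_b = (1−phi)ρ_g + phi·ρ_f = 0.9338×2.74 + 0.0662×1.1
       = 2.559 + 0.073 = 2.631 g/cm³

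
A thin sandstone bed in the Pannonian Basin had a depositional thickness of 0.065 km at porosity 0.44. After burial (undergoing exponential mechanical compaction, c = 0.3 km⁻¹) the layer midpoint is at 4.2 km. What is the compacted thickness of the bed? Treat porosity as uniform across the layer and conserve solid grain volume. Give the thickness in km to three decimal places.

0.042 km

Porosity at 4.2 km: phi = 0.44·exp(−0.3×4.2) = 0.1248
Solid-volume conservation: h(1−phi) = h₀(1−phi₀) ⇒ h = h₀·(1−phi₀)/(1−phi)
h = 0.065 × (1 − 0.44)/(1 − 0.1248) = 0.065 × 0.6399 = 0.0416 km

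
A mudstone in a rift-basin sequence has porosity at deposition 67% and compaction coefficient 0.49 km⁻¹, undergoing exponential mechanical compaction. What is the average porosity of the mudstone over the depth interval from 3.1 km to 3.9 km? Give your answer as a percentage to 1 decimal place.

⟨n⟩ = (1/(Z₂−Z₁)) ∫ n₀ e^(−kZ) dZ = n₀·(e^(−k·Z₁) − e^(−k·Z₂)) / (k·(Z₂−Z₁))
e^(−0.49×3.1) = 0.2189; e^(−0.49×3.9) = 0.1479
⟨n⟩ = 0.67 × (0.2189 − 0.1479) / (0.49 × 0.8) = 0.67 × 0.1811 = 0.1213

12.1%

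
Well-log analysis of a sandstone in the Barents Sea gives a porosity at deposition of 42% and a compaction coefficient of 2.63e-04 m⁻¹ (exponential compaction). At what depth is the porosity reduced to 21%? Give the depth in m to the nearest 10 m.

2640 m

Working in km (1 km = 1000 m; β in km⁻¹ = β in m⁻¹ × 1000):
Invert Athy's law: z = ln(phi₀/phi) / β
z = ln(0.42/0.21) / 0.263 = ln(2) / 0.263 = 0.6931 / 0.263 = 2.636 km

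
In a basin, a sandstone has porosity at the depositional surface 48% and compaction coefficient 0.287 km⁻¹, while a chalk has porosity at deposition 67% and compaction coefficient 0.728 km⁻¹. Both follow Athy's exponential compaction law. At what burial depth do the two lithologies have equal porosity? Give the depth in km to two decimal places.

Set phi₀ₐ e^(−βₐd) = phi₀ᵦ e^(−βᵦd) ⇒ ln(phi₀ₐ/phi₀ᵦ) = (βₐ − βᵦ)·d
d = ln(0.48/0.67) / (0.287 − 0.728) = -0.3335 / -0.441 = 0.756 km

0.76 km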